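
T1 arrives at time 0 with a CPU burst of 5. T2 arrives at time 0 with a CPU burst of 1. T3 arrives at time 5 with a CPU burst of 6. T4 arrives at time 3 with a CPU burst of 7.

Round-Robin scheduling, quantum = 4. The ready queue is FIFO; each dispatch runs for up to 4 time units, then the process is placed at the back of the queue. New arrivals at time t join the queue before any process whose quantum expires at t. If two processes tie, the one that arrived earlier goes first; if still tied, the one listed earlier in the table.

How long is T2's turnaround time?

5

Gantt: | T1 0-4 | T2 4-5 | T4 5-9 | T1 9-10 | T3 10-14 | T4 14-17 | T3 17-19 |
Completion: T1=10  T2=5  T3=19  T4=17
Turnaround (C−A): T1=10  T2=5  T3=14  T4=14
Turnaround(T2) = completion − arrival = 5 − 0 = 5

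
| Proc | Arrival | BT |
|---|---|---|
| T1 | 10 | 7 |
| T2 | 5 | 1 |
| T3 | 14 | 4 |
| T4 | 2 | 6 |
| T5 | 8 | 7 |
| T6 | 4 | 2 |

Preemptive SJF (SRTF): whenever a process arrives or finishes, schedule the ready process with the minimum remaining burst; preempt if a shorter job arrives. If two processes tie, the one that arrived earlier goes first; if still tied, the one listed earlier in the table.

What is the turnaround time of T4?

9

Schedule: | idle 0-2 | T4 2-4 | T6 4-6 | T2 6-7 | T4 7-11 | T5 11-18 | T3 18-22 | T1 22-29 |
Completion: T1=29  T2=7  T3=22  T4=11  T5=18  T6=6
Turnaround (C−A): T1=19  T2=2  T3=8  T4=9  T5=10  T6=2
Turnaround(T4) = completion − arrival = 11 − 2 = 9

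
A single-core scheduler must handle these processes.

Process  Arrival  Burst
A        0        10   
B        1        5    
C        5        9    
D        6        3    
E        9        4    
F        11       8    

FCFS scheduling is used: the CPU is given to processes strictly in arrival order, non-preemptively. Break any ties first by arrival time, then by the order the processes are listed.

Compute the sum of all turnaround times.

Gantt: | A 0-10 | B 10-15 | C 15-24 | D 24-27 | E 27-31 | F 31-39 |
Completion: A=10  B=15  C=24  D=27  E=31  F=39
Turnaround = completion − arrival: A=10, B=14, C=19, D=21, E=22, F=28
Total turnaround = 10 + 14 + 19 + 21 + 22 + 28 = 114

114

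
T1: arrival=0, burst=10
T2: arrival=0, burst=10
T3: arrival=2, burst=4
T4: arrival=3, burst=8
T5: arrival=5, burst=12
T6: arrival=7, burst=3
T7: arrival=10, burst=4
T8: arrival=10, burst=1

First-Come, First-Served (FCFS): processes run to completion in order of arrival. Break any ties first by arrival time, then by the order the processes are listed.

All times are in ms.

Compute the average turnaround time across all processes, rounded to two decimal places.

Schedule: | T1 0-10 | T2 10-20 | T3 20-24 | T4 24-32 | T5 32-44 | T6 44-47 | T7 47-51 | T8 51-52 |
Completion: T1=10  T2=20  T3=24  T4=32  T5=44  T6=47  T7=51  T8=52
Turnaround (C−A): T1=10  T2=20  T3=22  T4=29  T5=39  T6=40  T7=41  T8=42
Turnaround times: T1=10, T2=20, T3=22, T4=29, T5=39, T6=40, T7=41, T8=42
Average turnaround = (10+20+22+29+39+40+41+42) / 8 = 243/8 = 30.38

30.38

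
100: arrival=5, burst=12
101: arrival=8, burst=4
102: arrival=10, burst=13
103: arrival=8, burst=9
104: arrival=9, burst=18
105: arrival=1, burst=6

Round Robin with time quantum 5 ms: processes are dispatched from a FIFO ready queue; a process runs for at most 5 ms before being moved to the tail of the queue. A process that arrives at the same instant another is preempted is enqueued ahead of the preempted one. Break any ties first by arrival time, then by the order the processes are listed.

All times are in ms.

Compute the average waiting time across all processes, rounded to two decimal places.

23.33

Gantt: | idle 0-1 | 105 1-6 | 100 6-11 | 105 11-12 | 101 12-16 | 103 16-21 | 104 21-26 | 102 26-31 | 100 31-36 | 103 36-40 | 104 40-45 | 102 45-50 | 100 50-52 | 104 52-57 | 102 57-60 | 104 60-63 |
Completion: 100=52  101=16  102=60  103=40  104=63  105=12
Waiting times: 100=35, 101=4, 102=37, 103=23, 104=36, 105=5
Average waiting = (35+4+37+23+36+5) / 6 = 140/6 = 23.33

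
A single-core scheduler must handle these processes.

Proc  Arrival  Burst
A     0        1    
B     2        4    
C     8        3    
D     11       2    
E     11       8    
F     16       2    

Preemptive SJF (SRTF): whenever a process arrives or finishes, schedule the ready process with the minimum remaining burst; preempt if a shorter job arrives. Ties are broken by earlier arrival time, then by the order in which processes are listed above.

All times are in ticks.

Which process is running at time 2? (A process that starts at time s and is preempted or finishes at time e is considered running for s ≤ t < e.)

B

Schedule: | A 0-1 | idle 1-2 | B 2-6 | idle 6-8 | C 8-11 | D 11-13 | E 13-16 | F 16-18 | E 18-23 |
Completion: A=1  B=6  C=11  D=13  E=23  F=18
Turnaround (C−A): A=1  B=4  C=3  D=2  E=12  F=2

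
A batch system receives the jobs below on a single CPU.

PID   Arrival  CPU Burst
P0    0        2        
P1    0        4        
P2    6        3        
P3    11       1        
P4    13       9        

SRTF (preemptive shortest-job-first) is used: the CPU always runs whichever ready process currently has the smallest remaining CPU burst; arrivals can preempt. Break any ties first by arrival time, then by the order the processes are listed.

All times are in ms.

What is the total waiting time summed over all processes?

Schedule: | P0 0-2 | P1 2-6 | P2 6-9 | idle 9-11 | P3 11-12 | idle 12-13 | P4 13-22 |
Completion: P0=2  P1=6  P2=9  P3=12  P4=22
Waiting = turnaround − burst: P0=0, P1=2, P2=0, P3=0, P4=0
Total waiting = 0 + 2 + 0 + 0 + 0 = 2

2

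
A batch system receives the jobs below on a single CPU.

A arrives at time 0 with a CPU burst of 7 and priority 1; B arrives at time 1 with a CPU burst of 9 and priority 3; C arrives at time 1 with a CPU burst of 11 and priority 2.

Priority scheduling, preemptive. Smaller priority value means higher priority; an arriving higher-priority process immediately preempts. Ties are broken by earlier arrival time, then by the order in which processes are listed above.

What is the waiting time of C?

Gantt: | A 0-7 | C 7-18 | B 18-27 |
Completion: A=7  B=27  C=18
Waiting(C) = turnaround − burst = 17 − 11 = 6

6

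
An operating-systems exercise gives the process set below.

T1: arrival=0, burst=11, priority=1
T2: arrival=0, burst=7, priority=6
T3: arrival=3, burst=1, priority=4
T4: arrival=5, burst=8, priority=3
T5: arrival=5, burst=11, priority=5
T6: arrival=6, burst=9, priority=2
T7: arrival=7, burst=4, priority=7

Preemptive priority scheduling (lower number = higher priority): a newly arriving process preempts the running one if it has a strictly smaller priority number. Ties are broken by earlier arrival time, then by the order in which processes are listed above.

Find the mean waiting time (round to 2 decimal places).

21.29

Gantt: | T1 0-11 | T6 11-20 | T4 20-28 | T3 28-29 | T5 29-40 | T2 40-47 | T7 47-51 |
Completion: T1=11  T2=47  T3=29  T4=28  T5=40  T6=20  T7=51
Turnaround (C−A): T1=11  T2=47  T3=26  T4=23  T5=35  T6=14  T7=44
Waiting times: T1=0, T2=40, T3=25, T4=15, T5=24, T6=5, T7=40
Average waiting = (0+40+25+15+24+5+40) / 7 = 149/7 = 21.29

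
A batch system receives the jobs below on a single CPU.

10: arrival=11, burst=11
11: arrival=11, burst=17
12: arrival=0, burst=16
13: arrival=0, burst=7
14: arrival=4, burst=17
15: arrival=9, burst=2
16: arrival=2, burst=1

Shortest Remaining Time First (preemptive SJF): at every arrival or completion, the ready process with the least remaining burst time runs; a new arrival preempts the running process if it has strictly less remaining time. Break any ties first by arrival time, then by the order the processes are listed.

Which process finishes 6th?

Schedule: | 13 0-2 | 16 2-3 | 13 3-8 | 12 8-9 | 15 9-11 | 10 11-22 | 12 22-37 | 14 37-54 | 11 54-71 |
Completion: 10=22  11=71  12=37  13=8  14=54  15=11  16=3
Turnaround (C−A): 10=11  11=60  12=37  13=8  14=50  15=2  16=1
Finish order: 16 → 13 → 15 → 10 → 12 → 14 → 11

14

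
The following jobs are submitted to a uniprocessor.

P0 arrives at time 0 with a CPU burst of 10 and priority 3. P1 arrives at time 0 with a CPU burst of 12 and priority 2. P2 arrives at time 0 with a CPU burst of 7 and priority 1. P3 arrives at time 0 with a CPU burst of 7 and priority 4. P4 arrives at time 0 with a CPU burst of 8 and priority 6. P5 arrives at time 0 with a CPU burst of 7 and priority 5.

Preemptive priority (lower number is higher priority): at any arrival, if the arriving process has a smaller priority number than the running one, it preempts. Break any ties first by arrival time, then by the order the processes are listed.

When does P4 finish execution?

Schedule: | P2 0-7 | P1 7-19 | P0 19-29 | P3 29-36 | P5 36-43 | P4 43-51 |
Completion: P0=29  P1=19  P2=7  P3=36  P4=51  P5=43

51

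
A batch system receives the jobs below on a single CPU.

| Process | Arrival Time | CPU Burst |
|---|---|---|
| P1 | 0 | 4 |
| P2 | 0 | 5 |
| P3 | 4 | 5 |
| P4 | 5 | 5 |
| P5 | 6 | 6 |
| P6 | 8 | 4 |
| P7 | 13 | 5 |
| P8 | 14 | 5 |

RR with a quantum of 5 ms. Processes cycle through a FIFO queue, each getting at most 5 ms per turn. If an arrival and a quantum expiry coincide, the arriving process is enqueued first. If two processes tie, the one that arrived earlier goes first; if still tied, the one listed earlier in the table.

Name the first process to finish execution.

Timeline: | P1 0-4 | P2 4-9 | P3 9-14 | P4 14-19 | P5 19-24 | P6 24-28 | P7 28-33 | P8 33-38 | P5 38-39 |
Completion: P1=4  P2=9  P3=14  P4=19  P5=39  P6=28  P7=33  P8=38
Turnaround (C−A): P1=4  P2=9  P3=10  P4=14  P5=33  P6=20  P7=20  P8=24
Finish order: P1 → P2 → P3 → P4 → P6 → P7 → P8 → P5

P1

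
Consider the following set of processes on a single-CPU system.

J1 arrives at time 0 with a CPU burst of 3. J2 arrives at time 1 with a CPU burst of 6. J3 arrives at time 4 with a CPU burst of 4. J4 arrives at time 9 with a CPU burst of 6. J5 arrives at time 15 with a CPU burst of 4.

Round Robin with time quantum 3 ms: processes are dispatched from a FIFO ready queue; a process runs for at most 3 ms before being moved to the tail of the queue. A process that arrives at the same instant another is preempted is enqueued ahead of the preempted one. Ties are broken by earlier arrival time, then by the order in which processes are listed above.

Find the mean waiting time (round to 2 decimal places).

Gantt: | J1 0-3 | J2 3-6 | J3 6-9 | J2 9-12 | J4 12-15 | J3 15-16 | J5 16-19 | J4 19-22 | J5 22-23 |
Completion: J1=3  J2=12  J3=16  J4=22  J5=23
Waiting times: J1=0, J2=5, J3=8, J4=7, J5=4
Average waiting = (0+5+8+7+4) / 5 = 24/5 = 4.80

4.80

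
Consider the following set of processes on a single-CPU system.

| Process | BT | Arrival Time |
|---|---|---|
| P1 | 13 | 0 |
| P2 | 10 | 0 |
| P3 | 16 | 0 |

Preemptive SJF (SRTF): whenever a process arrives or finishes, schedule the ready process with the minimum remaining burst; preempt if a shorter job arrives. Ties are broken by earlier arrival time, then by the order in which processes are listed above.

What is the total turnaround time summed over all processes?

72

Schedule: | P2 0-10 | P1 10-23 | P3 23-39 |
Completion: P1=23  P2=10  P3=39
Turnaround = completion − arrival: P1=23, P2=10, P3=39
Total turnaround = 23 + 10 + 39 = 72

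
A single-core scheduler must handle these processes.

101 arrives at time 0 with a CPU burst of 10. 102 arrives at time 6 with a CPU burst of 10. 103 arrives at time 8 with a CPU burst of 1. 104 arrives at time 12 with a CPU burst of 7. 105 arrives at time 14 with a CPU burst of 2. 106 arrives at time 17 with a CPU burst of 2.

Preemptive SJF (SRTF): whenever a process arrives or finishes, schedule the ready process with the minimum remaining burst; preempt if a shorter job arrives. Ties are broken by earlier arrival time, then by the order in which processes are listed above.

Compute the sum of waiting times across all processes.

21

Timeline: | 101 0-8 | 103 8-9 | 101 9-11 | 102 11-12 | 104 12-14 | 105 14-16 | 104 16-17 | 106 17-19 | 104 19-23 | 102 23-32 |
Completion: 101=11  102=32  103=9  104=23  105=16  106=19
Waiting = turnaround − burst: 101=1, 102=16, 103=0, 104=4, 105=0, 106=0
Total waiting = 1 + 16 + 0 + 4 + 0 + 0 = 21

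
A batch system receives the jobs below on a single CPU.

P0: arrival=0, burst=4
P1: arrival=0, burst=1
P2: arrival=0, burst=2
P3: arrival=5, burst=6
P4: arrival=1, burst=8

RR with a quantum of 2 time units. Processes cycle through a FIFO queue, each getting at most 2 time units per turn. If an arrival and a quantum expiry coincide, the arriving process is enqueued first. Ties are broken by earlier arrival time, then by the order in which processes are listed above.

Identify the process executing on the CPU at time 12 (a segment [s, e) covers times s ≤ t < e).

P4

Schedule: | P0 0-2 | P1 2-3 | P2 3-5 | P4 5-7 | P0 7-9 | P3 9-11 | P4 11-13 | P3 13-15 | P4 15-17 | P3 17-19 | P4 19-21 |
Completion: P0=9  P1=3  P2=5  P3=19  P4=21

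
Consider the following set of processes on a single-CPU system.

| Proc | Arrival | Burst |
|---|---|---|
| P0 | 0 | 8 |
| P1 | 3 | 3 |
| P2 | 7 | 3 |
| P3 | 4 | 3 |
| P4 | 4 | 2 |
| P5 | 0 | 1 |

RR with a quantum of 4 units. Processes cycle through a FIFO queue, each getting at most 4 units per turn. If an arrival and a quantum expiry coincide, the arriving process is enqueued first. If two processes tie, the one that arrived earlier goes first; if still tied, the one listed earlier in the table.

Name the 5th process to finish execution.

Schedule: | P0 0-4 | P5 4-5 | P1 5-8 | P3 8-11 | P4 11-13 | P0 13-17 | P2 17-20 |
Completion: P0=17  P1=8  P2=20  P3=11  P4=13  P5=5
Finish order: P5 → P1 → P3 → P4 → P0 → P2

P0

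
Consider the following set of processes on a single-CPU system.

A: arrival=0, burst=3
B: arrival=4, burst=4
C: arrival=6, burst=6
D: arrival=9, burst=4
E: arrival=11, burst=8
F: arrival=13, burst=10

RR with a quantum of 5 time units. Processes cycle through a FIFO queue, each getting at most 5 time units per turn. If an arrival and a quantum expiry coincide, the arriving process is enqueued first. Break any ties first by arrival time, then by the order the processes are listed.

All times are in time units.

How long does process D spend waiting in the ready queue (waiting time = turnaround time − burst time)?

4

Schedule: | A 0-3 | idle 3-4 | B 4-8 | C 8-13 | D 13-17 | E 17-22 | F 22-27 | C 27-28 | E 28-31 | F 31-36 |
Completion: A=3  B=8  C=28  D=17  E=31  F=36
Waiting(D) = turnaround − burst = 8 − 4 = 4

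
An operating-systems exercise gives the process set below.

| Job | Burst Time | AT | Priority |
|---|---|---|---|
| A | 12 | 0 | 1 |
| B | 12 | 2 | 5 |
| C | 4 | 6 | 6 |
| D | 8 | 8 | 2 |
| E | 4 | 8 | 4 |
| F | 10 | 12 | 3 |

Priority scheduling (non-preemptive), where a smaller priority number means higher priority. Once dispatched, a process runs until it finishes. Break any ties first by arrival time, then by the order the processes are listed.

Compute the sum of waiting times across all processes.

Schedule: | A 0-12 | D 12-20 | F 20-30 | E 30-34 | B 34-46 | C 46-50 |
Completion: A=12  B=46  C=50  D=20  E=34  F=30
Turnaround (C−A): A=12  B=44  C=44  D=12  E=26  F=18
Waiting = turnaround − burst: A=0, B=32, C=40, D=4, E=22, F=8
Total waiting = 0 + 32 + 40 + 4 + 22 + 8 = 106

106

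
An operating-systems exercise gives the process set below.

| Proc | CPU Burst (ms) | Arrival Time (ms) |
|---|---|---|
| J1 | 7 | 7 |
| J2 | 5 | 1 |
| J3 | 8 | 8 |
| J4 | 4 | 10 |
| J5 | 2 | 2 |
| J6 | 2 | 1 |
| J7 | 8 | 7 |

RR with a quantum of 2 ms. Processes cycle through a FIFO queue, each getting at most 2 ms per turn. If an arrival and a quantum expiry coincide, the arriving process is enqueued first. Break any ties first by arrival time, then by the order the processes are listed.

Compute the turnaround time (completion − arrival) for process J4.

16

Gantt: | idle 0-1 | J2 1-3 | J6 3-5 | J5 5-7 | J2 7-9 | J1 9-11 | J7 11-13 | J3 13-15 | J2 15-16 | J4 16-18 | J1 18-20 | J7 20-22 | J3 22-24 | J4 24-26 | J1 26-28 | J7 28-30 | J3 30-32 | J1 32-33 | J7 33-35 | J3 35-37 |
Completion: J1=33  J2=16  J3=37  J4=26  J5=7  J6=5  J7=35
Turnaround(J4) = completion − arrival = 26 − 10 = 16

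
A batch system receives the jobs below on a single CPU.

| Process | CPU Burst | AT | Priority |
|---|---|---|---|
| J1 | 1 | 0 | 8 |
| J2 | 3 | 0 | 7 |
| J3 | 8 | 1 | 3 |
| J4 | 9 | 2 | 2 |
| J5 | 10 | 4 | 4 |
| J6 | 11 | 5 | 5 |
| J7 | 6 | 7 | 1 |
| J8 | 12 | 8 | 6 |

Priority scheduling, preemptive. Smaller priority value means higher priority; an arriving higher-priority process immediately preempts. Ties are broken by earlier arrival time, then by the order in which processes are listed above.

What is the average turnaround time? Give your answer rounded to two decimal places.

Timeline: | J2 0-1 | J3 1-2 | J4 2-7 | J7 7-13 | J4 13-17 | J3 17-24 | J5 24-34 | J6 34-45 | J8 45-57 | J2 57-59 | J1 59-60 |
Completion: J1=60  J2=59  J3=24  J4=17  J5=34  J6=45  J7=13  J8=57
Turnaround times: J1=60, J2=59, J3=23, J4=15, J5=30, J6=40, J7=6, J8=49
Average turnaround = (60+59+23+15+30+40+6+49) / 8 = 282/8 = 35.25

35.25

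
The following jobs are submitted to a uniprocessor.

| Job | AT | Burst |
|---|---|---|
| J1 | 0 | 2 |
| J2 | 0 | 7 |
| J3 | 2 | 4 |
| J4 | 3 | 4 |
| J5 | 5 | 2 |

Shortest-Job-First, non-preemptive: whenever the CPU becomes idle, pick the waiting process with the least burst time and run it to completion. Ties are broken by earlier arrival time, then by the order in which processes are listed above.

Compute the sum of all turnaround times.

Gantt: | J1 0-2 | J3 2-6 | J5 6-8 | J4 8-12 | J2 12-19 |
Completion: J1=2  J2=19  J3=6  J4=12  J5=8
Turnaround (C−A): J1=2  J2=19  J3=4  J4=9  J5=3
Turnaround = completion − arrival: J1=2, J2=19, J3=4, J4=9, J5=3
Total turnaround = 2 + 19 + 4 + 9 + 3 = 37

37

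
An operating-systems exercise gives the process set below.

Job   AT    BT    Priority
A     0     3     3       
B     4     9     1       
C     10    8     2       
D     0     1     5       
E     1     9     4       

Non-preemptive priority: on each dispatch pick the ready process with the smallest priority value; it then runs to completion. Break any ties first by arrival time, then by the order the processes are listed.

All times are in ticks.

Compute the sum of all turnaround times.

Gantt: | A 0-3 | E 3-12 | B 12-21 | C 21-29 | D 29-30 |
Completion: A=3  B=21  C=29  D=30  E=12
Turnaround = completion − arrival: A=3, B=17, C=19, D=30, E=11
Total turnaround = 3 + 17 + 19 + 30 + 11 = 80

80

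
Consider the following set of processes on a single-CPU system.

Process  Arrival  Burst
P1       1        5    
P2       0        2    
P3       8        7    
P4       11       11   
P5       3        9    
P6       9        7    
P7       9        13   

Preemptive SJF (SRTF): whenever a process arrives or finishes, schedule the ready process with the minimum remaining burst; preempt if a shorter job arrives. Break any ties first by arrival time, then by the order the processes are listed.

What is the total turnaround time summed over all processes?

130

Timeline: | P2 0-2 | P1 2-7 | P5 7-8 | P3 8-15 | P6 15-22 | P5 22-30 | P4 30-41 | P7 41-54 |
Completion: P1=7  P2=2  P3=15  P4=41  P5=30  P6=22  P7=54
Turnaround (C−A): P1=6  P2=2  P3=7  P4=30  P5=27  P6=13  P7=45
Turnaround = completion − arrival: P1=6, P2=2, P3=7, P4=30, P5=27, P6=13, P7=45
Total turnaround = 6 + 2 + 7 + 30 + 27 + 13 + 45 = 130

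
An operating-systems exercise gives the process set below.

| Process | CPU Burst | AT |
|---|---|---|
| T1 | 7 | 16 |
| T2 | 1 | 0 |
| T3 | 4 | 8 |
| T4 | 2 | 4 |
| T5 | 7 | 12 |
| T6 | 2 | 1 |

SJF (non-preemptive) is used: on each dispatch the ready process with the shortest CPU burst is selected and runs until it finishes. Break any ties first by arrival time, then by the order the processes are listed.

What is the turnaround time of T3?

Gantt: | T2 0-1 | T6 1-3 | idle 3-4 | T4 4-6 | idle 6-8 | T3 8-12 | T5 12-19 | T1 19-26 |
Completion: T1=26  T2=1  T3=12  T4=6  T5=19  T6=3
Turnaround (C−A): T1=10  T2=1  T3=4  T4=2  T5=7  T6=2
Turnaround(T3) = completion − arrival = 12 − 8 = 4

4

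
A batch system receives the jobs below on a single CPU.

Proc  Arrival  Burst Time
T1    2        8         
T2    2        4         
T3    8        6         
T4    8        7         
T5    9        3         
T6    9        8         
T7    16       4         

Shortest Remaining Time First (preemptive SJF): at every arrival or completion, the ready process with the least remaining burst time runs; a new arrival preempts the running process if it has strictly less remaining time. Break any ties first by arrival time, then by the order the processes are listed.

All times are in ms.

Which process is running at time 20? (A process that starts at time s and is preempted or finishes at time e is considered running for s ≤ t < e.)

Gantt: | idle 0-2 | T2 2-6 | T1 6-9 | T5 9-12 | T1 12-17 | T7 17-21 | T3 21-27 | T4 27-34 | T6 34-42 |
Completion: T1=17  T2=6  T3=27  T4=34  T5=12  T6=42  T7=21
Turnaround (C−A): T1=15  T2=4  T3=19  T4=26  T5=3  T6=33  T7=5

T7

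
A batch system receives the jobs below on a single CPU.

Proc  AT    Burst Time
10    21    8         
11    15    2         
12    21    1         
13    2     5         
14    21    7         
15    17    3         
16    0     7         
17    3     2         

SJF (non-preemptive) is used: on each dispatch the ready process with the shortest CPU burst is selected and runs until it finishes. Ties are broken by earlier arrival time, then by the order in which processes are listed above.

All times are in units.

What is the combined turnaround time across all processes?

Timeline: | 16 0-7 | 17 7-9 | 13 9-14 | idle 14-15 | 11 15-17 | 15 17-20 | idle 20-21 | 12 21-22 | 14 22-29 | 10 29-37 |
Completion: 10=37  11=17  12=22  13=14  14=29  15=20  16=7  17=9
Turnaround (C−A): 10=16  11=2  12=1  13=12  14=8  15=3  16=7  17=6
Turnaround = completion − arrival: 10=16, 11=2, 12=1, 13=12, 14=8, 15=3, 16=7, 17=6
Total turnaround = 16 + 2 + 1 + 12 + 8 + 3 + 7 + 6 = 55

55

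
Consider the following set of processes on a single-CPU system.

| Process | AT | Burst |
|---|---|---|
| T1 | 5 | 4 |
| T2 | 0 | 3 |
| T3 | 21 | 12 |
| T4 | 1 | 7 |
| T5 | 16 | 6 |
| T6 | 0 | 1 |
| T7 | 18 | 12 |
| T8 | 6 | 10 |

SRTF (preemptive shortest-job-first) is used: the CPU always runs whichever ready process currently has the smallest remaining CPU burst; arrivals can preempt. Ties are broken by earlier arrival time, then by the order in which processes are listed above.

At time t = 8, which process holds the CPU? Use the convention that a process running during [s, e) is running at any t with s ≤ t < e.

T1

Gantt: | T6 0-1 | T2 1-4 | T4 4-5 | T1 5-9 | T4 9-15 | T8 15-16 | T5 16-22 | T8 22-31 | T7 31-43 | T3 43-55 |
Completion: T1=9  T2=4  T3=55  T4=15  T5=22  T6=1  T7=43  T8=31
Turnaround (C−A): T1=4  T2=4  T3=34  T4=14  T5=6  T6=1  T7=25  T8=25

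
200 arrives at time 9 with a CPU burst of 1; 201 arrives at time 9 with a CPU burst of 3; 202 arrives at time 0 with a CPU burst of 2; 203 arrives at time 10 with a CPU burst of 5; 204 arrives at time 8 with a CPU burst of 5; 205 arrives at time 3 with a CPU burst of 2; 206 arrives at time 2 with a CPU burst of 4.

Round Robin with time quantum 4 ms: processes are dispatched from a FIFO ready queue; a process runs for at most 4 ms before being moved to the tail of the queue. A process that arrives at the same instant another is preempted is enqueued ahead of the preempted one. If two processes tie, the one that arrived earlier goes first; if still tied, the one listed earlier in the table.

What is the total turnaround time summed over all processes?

Timeline: | 202 0-2 | 206 2-6 | 205 6-8 | 204 8-12 | 200 12-13 | 201 13-16 | 203 16-20 | 204 20-21 | 203 21-22 |
Completion: 200=13  201=16  202=2  203=22  204=21  205=8  206=6
Turnaround = completion − arrival: 200=4, 201=7, 202=2, 203=12, 204=13, 205=5, 206=4
Total turnaround = 4 + 7 + 2 + 12 + 13 + 5 + 4 = 47

47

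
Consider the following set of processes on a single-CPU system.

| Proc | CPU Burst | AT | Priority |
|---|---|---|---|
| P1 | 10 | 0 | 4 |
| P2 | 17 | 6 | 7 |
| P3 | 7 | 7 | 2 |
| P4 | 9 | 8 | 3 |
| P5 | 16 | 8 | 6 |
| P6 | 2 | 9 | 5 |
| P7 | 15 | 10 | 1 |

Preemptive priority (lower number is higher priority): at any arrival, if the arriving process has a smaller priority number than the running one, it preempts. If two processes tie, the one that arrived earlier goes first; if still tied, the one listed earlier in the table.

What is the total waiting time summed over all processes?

187

Gantt: | P1 0-7 | P3 7-10 | P7 10-25 | P3 25-29 | P4 29-38 | P1 38-41 | P6 41-43 | P5 43-59 | P2 59-76 |
Completion: P1=41  P2=76  P3=29  P4=38  P5=59  P6=43  P7=25
Waiting = turnaround − burst: P1=31, P2=53, P3=15, P4=21, P5=35, P6=32, P7=0
Total waiting = 31 + 53 + 15 + 21 + 35 + 32 + 0 = 187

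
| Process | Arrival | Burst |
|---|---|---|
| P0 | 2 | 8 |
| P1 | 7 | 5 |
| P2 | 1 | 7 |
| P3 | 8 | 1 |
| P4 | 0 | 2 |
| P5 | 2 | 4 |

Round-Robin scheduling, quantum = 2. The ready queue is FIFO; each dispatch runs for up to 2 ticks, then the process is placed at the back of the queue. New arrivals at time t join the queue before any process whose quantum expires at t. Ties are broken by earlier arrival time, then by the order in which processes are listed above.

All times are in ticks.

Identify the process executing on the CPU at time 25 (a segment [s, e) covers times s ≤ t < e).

P0

Timeline: | P4 0-2 | P2 2-4 | P0 4-6 | P5 6-8 | P2 8-10 | P0 10-12 | P1 12-14 | P3 14-15 | P5 15-17 | P2 17-19 | P0 19-21 | P1 21-23 | P2 23-24 | P0 24-26 | P1 26-27 |
Completion: P0=26  P1=27  P2=24  P3=15  P4=2  P5=17
Turnaround (C−A): P0=24  P1=20  P2=23  P3=7  P4=2  P5=15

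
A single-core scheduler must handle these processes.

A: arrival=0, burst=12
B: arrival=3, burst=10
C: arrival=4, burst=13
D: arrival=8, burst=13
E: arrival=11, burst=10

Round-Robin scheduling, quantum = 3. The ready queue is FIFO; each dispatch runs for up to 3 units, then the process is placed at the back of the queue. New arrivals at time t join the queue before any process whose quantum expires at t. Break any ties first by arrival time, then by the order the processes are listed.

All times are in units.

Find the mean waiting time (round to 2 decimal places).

Gantt: | A 0-3 | B 3-6 | A 6-9 | C 9-12 | B 12-15 | D 15-18 | A 18-21 | E 21-24 | C 24-27 | B 27-30 | D 30-33 | A 33-36 | E 36-39 | C 39-42 | B 42-43 | D 43-46 | E 46-49 | C 49-52 | D 52-55 | E 55-56 | C 56-57 | D 57-58 |
Completion: A=36  B=43  C=57  D=58  E=56
Turnaround (C−A): A=36  B=40  C=53  D=50  E=45
Waiting times: A=24, B=30, C=40, D=37, E=35
Average waiting = (24+30+40+37+35) / 5 = 166/5 = 33.20

33.20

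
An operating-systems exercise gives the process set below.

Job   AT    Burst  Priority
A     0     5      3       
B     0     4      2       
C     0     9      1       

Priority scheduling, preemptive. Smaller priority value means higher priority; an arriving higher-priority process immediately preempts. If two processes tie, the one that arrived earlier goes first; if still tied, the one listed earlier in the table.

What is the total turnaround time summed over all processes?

Timeline: | C 0-9 | B 9-13 | A 13-18 |
Completion: A=18  B=13  C=9
Turnaround (C−A): A=18  B=13  C=9
Turnaround = completion − arrival: A=18, B=13, C=9
Total turnaround = 18 + 13 + 9 = 40

40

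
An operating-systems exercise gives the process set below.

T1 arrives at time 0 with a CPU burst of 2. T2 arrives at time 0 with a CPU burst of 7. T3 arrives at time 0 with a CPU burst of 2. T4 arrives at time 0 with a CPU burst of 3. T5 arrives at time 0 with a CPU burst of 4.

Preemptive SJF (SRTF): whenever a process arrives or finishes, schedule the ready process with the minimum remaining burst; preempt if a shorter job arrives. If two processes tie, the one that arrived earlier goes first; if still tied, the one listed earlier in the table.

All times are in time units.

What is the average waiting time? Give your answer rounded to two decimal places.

Timeline: | T1 0-2 | T3 2-4 | T4 4-7 | T5 7-11 | T2 11-18 |
Completion: T1=2  T2=18  T3=4  T4=7  T5=11
Turnaround (C−A): T1=2  T2=18  T3=4  T4=7  T5=11
Waiting times: T1=0, T2=11, T3=2, T4=4, T5=7
Average waiting = (0+11+2+4+7) / 5 = 24/5 = 4.80

4.80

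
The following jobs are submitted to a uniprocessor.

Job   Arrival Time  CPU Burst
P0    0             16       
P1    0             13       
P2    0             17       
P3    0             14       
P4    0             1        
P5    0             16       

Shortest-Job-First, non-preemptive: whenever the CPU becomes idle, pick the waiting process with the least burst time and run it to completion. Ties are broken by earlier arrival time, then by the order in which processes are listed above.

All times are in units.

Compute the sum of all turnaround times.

Schedule: | P4 0-1 | P1 1-14 | P3 14-28 | P0 28-44 | P5 44-60 | P2 60-77 |
Completion: P0=44  P1=14  P2=77  P3=28  P4=1  P5=60
Turnaround = completion − arrival: P0=44, P1=14, P2=77, P3=28, P4=1, P5=60
Total turnaround = 44 + 14 + 77 + 28 + 1 + 60 = 224

224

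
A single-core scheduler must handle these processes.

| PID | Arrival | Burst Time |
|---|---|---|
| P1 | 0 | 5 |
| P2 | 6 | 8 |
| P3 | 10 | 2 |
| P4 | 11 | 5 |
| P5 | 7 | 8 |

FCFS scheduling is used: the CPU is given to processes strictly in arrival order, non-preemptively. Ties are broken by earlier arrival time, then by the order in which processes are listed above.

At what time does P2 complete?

14

Schedule: | P1 0-5 | idle 5-6 | P2 6-14 | P5 14-22 | P3 22-24 | P4 24-29 |
Completion: P1=5  P2=14  P3=24  P4=29  P5=22
Turnaround (C−A): P1=5  P2=8  P3=14  P4=18  P5=15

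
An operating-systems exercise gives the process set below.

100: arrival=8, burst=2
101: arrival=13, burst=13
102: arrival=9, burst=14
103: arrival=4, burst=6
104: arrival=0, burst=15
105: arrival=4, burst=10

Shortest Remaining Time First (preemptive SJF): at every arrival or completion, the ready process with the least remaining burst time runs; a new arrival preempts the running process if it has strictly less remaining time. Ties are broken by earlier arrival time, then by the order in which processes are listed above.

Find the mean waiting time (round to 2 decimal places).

Schedule: | 104 0-4 | 103 4-10 | 100 10-12 | 105 12-22 | 104 22-33 | 101 33-46 | 102 46-60 |
Completion: 100=12  101=46  102=60  103=10  104=33  105=22
Waiting times: 100=2, 101=20, 102=37, 103=0, 104=18, 105=8
Average waiting = (2+20+37+0+18+8) / 6 = 85/6 = 14.17

14.17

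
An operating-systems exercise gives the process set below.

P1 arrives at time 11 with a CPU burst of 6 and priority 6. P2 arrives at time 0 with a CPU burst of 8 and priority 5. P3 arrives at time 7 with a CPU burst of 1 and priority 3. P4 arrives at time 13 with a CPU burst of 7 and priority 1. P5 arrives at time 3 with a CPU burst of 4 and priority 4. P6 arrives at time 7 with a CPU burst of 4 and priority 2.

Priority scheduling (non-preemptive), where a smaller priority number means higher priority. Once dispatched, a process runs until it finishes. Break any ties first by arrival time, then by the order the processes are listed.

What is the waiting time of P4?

0

Gantt: | P2 0-8 | P6 8-12 | P3 12-13 | P4 13-20 | P5 20-24 | P1 24-30 |
Completion: P1=30  P2=8  P3=13  P4=20  P5=24  P6=12
Waiting(P4) = turnaround − burst = 7 − 7 = 0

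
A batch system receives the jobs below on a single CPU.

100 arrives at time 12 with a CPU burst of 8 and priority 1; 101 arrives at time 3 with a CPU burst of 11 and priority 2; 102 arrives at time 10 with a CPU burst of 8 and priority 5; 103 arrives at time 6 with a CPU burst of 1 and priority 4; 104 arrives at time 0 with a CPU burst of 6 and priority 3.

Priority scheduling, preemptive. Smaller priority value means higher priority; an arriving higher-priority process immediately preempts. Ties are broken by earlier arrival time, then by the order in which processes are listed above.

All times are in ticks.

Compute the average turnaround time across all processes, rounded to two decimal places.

Schedule: | 104 0-3 | 101 3-12 | 100 12-20 | 101 20-22 | 104 22-25 | 103 25-26 | 102 26-34 |
Completion: 100=20  101=22  102=34  103=26  104=25
Turnaround times: 100=8, 101=19, 102=24, 103=20, 104=25
Average turnaround = (8+19+24+20+25) / 5 = 96/5 = 19.20

19.20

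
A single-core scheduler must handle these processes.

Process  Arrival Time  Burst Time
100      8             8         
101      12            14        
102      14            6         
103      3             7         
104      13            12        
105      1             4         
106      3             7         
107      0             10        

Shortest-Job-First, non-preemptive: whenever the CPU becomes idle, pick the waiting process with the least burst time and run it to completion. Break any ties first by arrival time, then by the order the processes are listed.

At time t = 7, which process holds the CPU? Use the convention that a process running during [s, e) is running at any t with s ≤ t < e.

Schedule: | 107 0-10 | 105 10-14 | 102 14-20 | 103 20-27 | 106 27-34 | 100 34-42 | 104 42-54 | 101 54-68 |
Completion: 100=42  101=68  102=20  103=27  104=54  105=14  106=34  107=10

107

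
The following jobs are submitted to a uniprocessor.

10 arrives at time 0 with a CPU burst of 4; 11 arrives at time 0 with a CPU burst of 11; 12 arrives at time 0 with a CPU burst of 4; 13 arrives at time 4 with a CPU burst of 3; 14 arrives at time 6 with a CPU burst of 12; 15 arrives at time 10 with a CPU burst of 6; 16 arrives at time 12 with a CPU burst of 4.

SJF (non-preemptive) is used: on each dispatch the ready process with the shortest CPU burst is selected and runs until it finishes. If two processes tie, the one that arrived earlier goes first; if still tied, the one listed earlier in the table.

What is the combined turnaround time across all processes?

Gantt: | 10 0-4 | 13 4-7 | 12 7-11 | 15 11-17 | 16 17-21 | 11 21-32 | 14 32-44 |
Completion: 10=4  11=32  12=11  13=7  14=44  15=17  16=21
Turnaround = completion − arrival: 10=4, 11=32, 12=11, 13=3, 14=38, 15=7, 16=9
Total turnaround = 4 + 32 + 11 + 3 + 38 + 7 + 9 = 104

104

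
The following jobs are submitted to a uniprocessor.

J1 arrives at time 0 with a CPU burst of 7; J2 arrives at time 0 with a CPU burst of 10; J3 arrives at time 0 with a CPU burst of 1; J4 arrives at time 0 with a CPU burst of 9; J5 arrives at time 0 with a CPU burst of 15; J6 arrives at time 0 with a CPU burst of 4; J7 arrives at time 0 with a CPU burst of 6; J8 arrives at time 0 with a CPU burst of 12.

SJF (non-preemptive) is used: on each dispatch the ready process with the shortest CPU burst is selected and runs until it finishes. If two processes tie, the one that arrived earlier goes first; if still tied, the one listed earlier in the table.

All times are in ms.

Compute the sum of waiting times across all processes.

Schedule: | J3 0-1 | J6 1-5 | J7 5-11 | J1 11-18 | J4 18-27 | J2 27-37 | J8 37-49 | J5 49-64 |
Completion: J1=18  J2=37  J3=1  J4=27  J5=64  J6=5  J7=11  J8=49
Turnaround (C−A): J1=18  J2=37  J3=1  J4=27  J5=64  J6=5  J7=11  J8=49
Waiting = turnaround − burst: J1=11, J2=27, J3=0, J4=18, J5=49, J6=1, J7=5, J8=37
Total waiting = 11 + 27 + 0 + 18 + 49 + 1 + 5 + 37 = 148

148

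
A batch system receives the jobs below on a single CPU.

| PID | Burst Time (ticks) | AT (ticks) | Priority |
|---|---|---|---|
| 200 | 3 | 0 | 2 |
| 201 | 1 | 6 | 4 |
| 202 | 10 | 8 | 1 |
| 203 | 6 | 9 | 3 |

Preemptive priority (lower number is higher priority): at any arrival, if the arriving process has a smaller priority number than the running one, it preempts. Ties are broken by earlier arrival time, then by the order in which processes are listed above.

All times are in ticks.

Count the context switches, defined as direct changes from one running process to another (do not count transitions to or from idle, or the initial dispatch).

Timeline: | 200 0-3 | idle 3-6 | 201 6-7 | idle 7-8 | 202 8-18 | 203 18-24 |
Completion: 200=3  201=7  202=18  203=24

1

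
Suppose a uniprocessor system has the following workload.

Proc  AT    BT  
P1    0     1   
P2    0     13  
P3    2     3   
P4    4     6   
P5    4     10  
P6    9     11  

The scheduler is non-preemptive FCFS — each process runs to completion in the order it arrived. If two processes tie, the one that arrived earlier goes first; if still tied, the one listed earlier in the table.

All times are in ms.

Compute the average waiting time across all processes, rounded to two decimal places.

Timeline: | P1 0-1 | P2 1-14 | P3 14-17 | P4 17-23 | P5 23-33 | P6 33-44 |
Completion: P1=1  P2=14  P3=17  P4=23  P5=33  P6=44
Turnaround (C−A): P1=1  P2=14  P3=15  P4=19  P5=29  P6=35
Waiting times: P1=0, P2=1, P3=12, P4=13, P5=19, P6=24
Average waiting = (0+1+12+13+19+24) / 6 = 69/6 = 11.50

11.50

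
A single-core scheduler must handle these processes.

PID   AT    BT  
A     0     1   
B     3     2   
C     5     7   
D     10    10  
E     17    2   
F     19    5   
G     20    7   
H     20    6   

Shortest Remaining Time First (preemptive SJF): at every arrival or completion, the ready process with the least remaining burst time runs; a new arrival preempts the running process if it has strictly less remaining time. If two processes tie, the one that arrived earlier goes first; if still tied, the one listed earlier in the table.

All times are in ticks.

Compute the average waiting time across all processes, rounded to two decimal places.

Gantt: | A 0-1 | idle 1-3 | B 3-5 | C 5-12 | D 12-17 | E 17-19 | D 19-24 | F 24-29 | H 29-35 | G 35-42 |
Completion: A=1  B=5  C=12  D=24  E=19  F=29  G=42  H=35
Turnaround (C−A): A=1  B=2  C=7  D=14  E=2  F=10  G=22  H=15
Waiting times: A=0, B=0, C=0, D=4, E=0, F=5, G=15, H=9
Average waiting = (0+0+0+4+0+5+15+9) / 8 = 33/8 = 4.13

4.13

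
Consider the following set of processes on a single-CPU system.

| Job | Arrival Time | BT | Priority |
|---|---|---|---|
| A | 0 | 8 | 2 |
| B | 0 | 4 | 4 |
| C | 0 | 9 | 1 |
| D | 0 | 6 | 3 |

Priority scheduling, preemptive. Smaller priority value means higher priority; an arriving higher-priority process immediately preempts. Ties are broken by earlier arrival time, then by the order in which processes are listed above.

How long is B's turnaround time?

27

Gantt: | C 0-9 | A 9-17 | D 17-23 | B 23-27 |
Completion: A=17  B=27  C=9  D=23
Turnaround(B) = completion − arrival = 27 − 0 = 27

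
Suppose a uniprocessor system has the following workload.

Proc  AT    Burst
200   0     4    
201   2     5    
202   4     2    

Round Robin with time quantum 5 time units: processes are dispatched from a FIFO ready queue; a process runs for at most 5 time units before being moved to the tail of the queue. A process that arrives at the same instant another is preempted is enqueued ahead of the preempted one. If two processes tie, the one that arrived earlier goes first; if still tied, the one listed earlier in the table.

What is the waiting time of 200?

Gantt: | 200 0-4 | 201 4-9 | 202 9-11 |
Completion: 200=4  201=9  202=11
Turnaround (C−A): 200=4  201=7  202=7
Waiting(200) = turnaround − burst = 4 − 4 = 0

0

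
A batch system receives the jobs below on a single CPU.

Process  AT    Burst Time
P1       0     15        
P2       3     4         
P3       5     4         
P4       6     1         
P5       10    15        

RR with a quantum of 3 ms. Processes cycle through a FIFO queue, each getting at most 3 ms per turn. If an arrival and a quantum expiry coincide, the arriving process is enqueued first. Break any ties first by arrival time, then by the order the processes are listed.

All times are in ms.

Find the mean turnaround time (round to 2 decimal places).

18.60

Timeline: | P1 0-3 | P2 3-6 | P1 6-9 | P3 9-12 | P4 12-13 | P2 13-14 | P1 14-17 | P5 17-20 | P3 20-21 | P1 21-24 | P5 24-27 | P1 27-30 | P5 30-39 |
Completion: P1=30  P2=14  P3=21  P4=13  P5=39
Turnaround times: P1=30, P2=11, P3=16, P4=7, P5=29
Average turnaround = (30+11+16+7+29) / 5 = 93/5 = 18.60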